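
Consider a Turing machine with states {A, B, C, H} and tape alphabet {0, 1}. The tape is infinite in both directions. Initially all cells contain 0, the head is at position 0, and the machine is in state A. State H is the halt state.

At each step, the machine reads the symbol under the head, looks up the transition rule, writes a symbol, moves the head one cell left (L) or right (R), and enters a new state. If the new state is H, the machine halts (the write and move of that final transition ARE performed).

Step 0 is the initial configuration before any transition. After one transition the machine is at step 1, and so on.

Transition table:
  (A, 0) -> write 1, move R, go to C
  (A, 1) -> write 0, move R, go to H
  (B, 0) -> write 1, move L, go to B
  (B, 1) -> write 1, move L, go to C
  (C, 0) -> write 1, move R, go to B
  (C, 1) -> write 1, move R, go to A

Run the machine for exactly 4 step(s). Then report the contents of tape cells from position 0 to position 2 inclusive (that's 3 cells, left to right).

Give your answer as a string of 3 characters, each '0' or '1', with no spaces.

Answer: 111

Derivation:
Step 1: in state A at pos 0, read 0 -> (A,0)->write 1,move R,goto C. Now: state=C, head=1, tape[-1..2]=0100 (head:   ^)
Step 2: in state C at pos 1, read 0 -> (C,0)->write 1,move R,goto B. Now: state=B, head=2, tape[-1..3]=01100 (head:    ^)
Step 3: in state B at pos 2, read 0 -> (B,0)->write 1,move L,goto B. Now: state=B, head=1, tape[-1..3]=01110 (head:   ^)
Step 4: in state B at pos 1, read 1 -> (B,1)->write 1,move L,goto C. Now: state=C, head=0, tape[-1..3]=01110 (head:  ^)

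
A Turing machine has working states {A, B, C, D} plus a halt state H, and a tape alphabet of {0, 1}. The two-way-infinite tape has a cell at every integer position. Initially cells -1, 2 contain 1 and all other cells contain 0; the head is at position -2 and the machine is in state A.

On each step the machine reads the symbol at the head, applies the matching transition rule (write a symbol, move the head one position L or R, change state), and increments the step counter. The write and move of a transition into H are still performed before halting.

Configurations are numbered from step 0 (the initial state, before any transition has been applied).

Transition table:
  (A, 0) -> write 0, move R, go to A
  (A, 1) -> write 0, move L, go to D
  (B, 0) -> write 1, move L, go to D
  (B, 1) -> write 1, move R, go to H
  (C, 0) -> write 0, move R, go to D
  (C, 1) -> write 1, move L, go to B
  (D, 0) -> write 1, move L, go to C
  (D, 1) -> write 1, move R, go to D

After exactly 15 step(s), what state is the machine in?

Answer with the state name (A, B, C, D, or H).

Step 1: in state A at pos -2, read 0 -> (A,0)->write 0,move R,goto A. Now: state=A, head=-1, tape[-3..3]=0010010 (head:   ^)
Step 2: in state A at pos -1, read 1 -> (A,1)->write 0,move L,goto D. Now: state=D, head=-2, tape[-3..3]=0000010 (head:  ^)
Step 3: in state D at pos -2, read 0 -> (D,0)->write 1,move L,goto C. Now: state=C, head=-3, tape[-4..3]=00100010 (head:  ^)
Step 4: in state C at pos -3, read 0 -> (C,0)->write 0,move R,goto D. Now: state=D, head=-2, tape[-4..3]=00100010 (head:   ^)
Step 5: in state D at pos -2, read 1 -> (D,1)->write 1,move R,goto D. Now: state=D, head=-1, tape[-4..3]=00100010 (head:    ^)
Step 6: in state D at pos -1, read 0 -> (D,0)->write 1,move L,goto C. Now: state=C, head=-2, tape[-4..3]=00110010 (head:   ^)
Step 7: in state C at pos -2, read 1 -> (C,1)->write 1,move L,goto B. Now: state=B, head=-3, tape[-4..3]=00110010 (head:  ^)
Step 8: in state B at pos -3, read 0 -> (B,0)->write 1,move L,goto D. Now: state=D, head=-4, tape[-5..3]=001110010 (head:  ^)
Step 9: in state D at pos -4, read 0 -> (D,0)->write 1,move L,goto C. Now: state=C, head=-5, tape[-6..3]=0011110010 (head:  ^)
Step 10: in state C at pos -5, read 0 -> (C,0)->write 0,move R,goto D. Now: state=D, head=-4, tape[-6..3]=0011110010 (head:   ^)
Step 11: in state D at pos -4, read 1 -> (D,1)->write 1,move R,goto D. Now: state=D, head=-3, tape[-6..3]=0011110010 (head:    ^)
Step 12: in state D at pos -3, read 1 -> (D,1)->write 1,move R,goto D. Now: state=D, head=-2, tape[-6..3]=0011110010 (head:     ^)
Step 13: in state D at pos -2, read 1 -> (D,1)->write 1,move R,goto D. Now: state=D, head=-1, tape[-6..3]=0011110010 (head:      ^)
Step 14: in state D at pos -1, read 1 -> (D,1)->write 1,move R,goto D. Now: state=D, head=0, tape[-6..3]=0011110010 (head:       ^)
Step 15: in state D at pos 0, read 0 -> (D,0)->write 1,move L,goto C. Now: state=C, head=-1, tape[-6..3]=0011111010 (head:      ^)

Answer: C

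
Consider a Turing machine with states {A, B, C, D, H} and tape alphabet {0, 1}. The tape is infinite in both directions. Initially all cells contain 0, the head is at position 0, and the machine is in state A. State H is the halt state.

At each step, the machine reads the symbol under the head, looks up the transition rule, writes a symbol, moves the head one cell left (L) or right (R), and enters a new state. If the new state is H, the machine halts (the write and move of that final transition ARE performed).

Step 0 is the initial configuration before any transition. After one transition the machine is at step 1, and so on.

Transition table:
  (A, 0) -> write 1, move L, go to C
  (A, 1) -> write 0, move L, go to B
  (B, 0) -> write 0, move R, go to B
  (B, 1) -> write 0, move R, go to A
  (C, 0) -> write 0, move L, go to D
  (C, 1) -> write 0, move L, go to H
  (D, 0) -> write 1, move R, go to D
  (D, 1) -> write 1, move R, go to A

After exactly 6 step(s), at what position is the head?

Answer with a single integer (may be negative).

Step 1: in state A at pos 0, read 0 -> (A,0)->write 1,move L,goto C. Now: state=C, head=-1, tape[-2..1]=0010 (head:  ^)
Step 2: in state C at pos -1, read 0 -> (C,0)->write 0,move L,goto D. Now: state=D, head=-2, tape[-3..1]=00010 (head:  ^)
Step 3: in state D at pos -2, read 0 -> (D,0)->write 1,move R,goto D. Now: state=D, head=-1, tape[-3..1]=01010 (head:   ^)
Step 4: in state D at pos -1, read 0 -> (D,0)->write 1,move R,goto D. Now: state=D, head=0, tape[-3..1]=01110 (head:    ^)
Step 5: in state D at pos 0, read 1 -> (D,1)->write 1,move R,goto A. Now: state=A, head=1, tape[-3..2]=011100 (head:     ^)
Step 6: in state A at pos 1, read 0 -> (A,0)->write 1,move L,goto C. Now: state=C, head=0, tape[-3..2]=011110 (head:    ^)

Answer: 0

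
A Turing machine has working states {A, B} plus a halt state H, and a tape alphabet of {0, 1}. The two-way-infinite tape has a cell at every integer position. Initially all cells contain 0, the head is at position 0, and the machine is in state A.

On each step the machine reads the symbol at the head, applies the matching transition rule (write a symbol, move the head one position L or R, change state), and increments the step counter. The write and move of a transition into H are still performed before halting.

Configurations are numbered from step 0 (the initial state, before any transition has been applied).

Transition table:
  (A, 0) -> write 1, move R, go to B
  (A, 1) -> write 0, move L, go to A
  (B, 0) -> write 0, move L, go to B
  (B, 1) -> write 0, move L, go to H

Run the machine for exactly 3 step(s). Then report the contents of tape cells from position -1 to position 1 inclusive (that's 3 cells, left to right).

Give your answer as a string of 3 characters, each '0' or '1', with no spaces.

Step 1: in state A at pos 0, read 0 -> (A,0)->write 1,move R,goto B. Now: state=B, head=1, tape[-1..2]=0100 (head:   ^)
Step 2: in state B at pos 1, read 0 -> (B,0)->write 0,move L,goto B. Now: state=B, head=0, tape[-1..2]=0100 (head:  ^)
Step 3: in state B at pos 0, read 1 -> (B,1)->write 0,move L,goto H. Now: state=H, head=-1, tape[-2..2]=00000 (head:  ^)

Answer: 000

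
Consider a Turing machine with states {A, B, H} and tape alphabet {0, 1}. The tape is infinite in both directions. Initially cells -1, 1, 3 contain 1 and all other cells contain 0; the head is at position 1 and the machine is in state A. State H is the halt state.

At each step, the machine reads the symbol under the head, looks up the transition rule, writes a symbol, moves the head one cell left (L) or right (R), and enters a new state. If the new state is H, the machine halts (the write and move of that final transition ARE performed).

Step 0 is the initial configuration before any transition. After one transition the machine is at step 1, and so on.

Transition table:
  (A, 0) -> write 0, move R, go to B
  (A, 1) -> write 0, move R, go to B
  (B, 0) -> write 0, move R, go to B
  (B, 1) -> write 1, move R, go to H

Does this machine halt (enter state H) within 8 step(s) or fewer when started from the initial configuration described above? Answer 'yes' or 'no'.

Step 1: in state A at pos 1, read 1 -> (A,1)->write 0,move R,goto B. Now: state=B, head=2, tape[-2..4]=0100010 (head:     ^)
Step 2: in state B at pos 2, read 0 -> (B,0)->write 0,move R,goto B. Now: state=B, head=3, tape[-2..4]=0100010 (head:      ^)
Step 3: in state B at pos 3, read 1 -> (B,1)->write 1,move R,goto H. Now: state=H, head=4, tape[-2..5]=01000100 (head:       ^)
State H reached at step 3; 3 <= 8 -> yes

Answer: yes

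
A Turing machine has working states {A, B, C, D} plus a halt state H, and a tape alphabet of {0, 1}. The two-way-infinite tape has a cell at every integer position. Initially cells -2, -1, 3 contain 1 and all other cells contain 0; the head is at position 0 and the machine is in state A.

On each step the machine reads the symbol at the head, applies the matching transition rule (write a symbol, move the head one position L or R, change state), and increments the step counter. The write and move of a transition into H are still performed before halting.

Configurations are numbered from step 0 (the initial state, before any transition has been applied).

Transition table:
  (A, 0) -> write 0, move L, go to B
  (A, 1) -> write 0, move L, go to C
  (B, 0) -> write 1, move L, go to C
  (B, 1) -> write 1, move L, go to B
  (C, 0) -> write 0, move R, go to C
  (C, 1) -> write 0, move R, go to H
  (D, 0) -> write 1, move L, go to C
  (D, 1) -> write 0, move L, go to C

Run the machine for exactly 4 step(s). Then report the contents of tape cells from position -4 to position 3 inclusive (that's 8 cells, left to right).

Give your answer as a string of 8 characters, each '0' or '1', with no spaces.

Answer: 01110001

Derivation:
Step 1: in state A at pos 0, read 0 -> (A,0)->write 0,move L,goto B. Now: state=B, head=-1, tape[-3..4]=01100010 (head:   ^)
Step 2: in state B at pos -1, read 1 -> (B,1)->write 1,move L,goto B. Now: state=B, head=-2, tape[-3..4]=01100010 (head:  ^)
Step 3: in state B at pos -2, read 1 -> (B,1)->write 1,move L,goto B. Now: state=B, head=-3, tape[-4..4]=001100010 (head:  ^)
Step 4: in state B at pos -3, read 0 -> (B,0)->write 1,move L,goto C. Now: state=C, head=-4, tape[-5..4]=0011100010 (head:  ^)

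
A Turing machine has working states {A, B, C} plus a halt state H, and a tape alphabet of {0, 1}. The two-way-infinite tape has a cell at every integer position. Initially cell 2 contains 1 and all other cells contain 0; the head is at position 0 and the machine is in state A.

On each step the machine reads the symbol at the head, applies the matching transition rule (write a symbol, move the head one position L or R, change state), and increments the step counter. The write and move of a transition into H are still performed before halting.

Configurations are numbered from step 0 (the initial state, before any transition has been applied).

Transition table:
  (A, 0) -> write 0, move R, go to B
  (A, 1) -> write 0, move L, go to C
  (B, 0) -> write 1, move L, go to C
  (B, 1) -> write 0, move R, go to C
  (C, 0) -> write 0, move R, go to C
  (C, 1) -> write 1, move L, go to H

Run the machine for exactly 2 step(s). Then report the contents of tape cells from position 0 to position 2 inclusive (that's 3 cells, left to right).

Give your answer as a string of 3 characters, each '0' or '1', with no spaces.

Step 1: in state A at pos 0, read 0 -> (A,0)->write 0,move R,goto B. Now: state=B, head=1, tape[-1..3]=00010 (head:   ^)
Step 2: in state B at pos 1, read 0 -> (B,0)->write 1,move L,goto C. Now: state=C, head=0, tape[-1..3]=00110 (head:  ^)

Answer: 011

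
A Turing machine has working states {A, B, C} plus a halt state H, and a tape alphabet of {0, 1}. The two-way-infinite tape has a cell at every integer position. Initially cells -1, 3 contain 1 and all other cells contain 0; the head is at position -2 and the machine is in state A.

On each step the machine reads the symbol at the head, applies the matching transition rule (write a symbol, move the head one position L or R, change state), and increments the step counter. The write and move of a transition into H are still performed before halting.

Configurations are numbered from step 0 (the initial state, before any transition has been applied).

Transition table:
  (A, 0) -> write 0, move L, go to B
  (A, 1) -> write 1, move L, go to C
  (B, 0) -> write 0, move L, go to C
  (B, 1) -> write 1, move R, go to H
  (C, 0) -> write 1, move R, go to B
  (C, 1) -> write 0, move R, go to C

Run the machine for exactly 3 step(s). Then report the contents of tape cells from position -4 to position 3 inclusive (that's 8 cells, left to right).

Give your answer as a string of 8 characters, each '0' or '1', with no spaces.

Step 1: in state A at pos -2, read 0 -> (A,0)->write 0,move L,goto B. Now: state=B, head=-3, tape[-4..4]=000100010 (head:  ^)
Step 2: in state B at pos -3, read 0 -> (B,0)->write 0,move L,goto C. Now: state=C, head=-4, tape[-5..4]=0000100010 (head:  ^)
Step 3: in state C at pos -4, read 0 -> (C,0)->write 1,move R,goto B. Now: state=B, head=-3, tape[-5..4]=0100100010 (head:   ^)

Answer: 10010001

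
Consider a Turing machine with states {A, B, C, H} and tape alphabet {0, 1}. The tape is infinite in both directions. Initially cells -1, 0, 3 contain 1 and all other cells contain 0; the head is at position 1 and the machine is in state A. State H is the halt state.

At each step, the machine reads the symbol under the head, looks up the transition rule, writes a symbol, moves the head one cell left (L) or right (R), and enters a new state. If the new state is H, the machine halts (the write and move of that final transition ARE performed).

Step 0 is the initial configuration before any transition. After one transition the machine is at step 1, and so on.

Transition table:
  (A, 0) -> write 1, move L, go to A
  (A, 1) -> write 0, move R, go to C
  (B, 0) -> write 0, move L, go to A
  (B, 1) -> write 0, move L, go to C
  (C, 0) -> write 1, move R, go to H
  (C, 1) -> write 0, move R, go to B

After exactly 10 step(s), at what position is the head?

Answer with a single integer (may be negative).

Answer: 1

Derivation:
Step 1: in state A at pos 1, read 0 -> (A,0)->write 1,move L,goto A. Now: state=A, head=0, tape[-2..4]=0111010 (head:   ^)
Step 2: in state A at pos 0, read 1 -> (A,1)->write 0,move R,goto C. Now: state=C, head=1, tape[-2..4]=0101010 (head:    ^)
Step 3: in state C at pos 1, read 1 -> (C,1)->write 0,move R,goto B. Now: state=B, head=2, tape[-2..4]=0100010 (head:     ^)
Step 4: in state B at pos 2, read 0 -> (B,0)->write 0,move L,goto A. Now: state=A, head=1, tape[-2..4]=0100010 (head:    ^)
Step 5: in state A at pos 1, read 0 -> (A,0)->write 1,move L,goto A. Now: state=A, head=0, tape[-2..4]=0101010 (head:   ^)
Step 6: in state A at pos 0, read 0 -> (A,0)->write 1,move L,goto A. Now: state=A, head=-1, tape[-2..4]=0111010 (head:  ^)
Step 7: in state A at pos -1, read 1 -> (A,1)->write 0,move R,goto C. Now: state=C, head=0, tape[-2..4]=0011010 (head:   ^)
Step 8: in state C at pos 0, read 1 -> (C,1)->write 0,move R,goto B. Now: state=B, head=1, tape[-2..4]=0001010 (head:    ^)
Step 9: in state B at pos 1, read 1 -> (B,1)->write 0,move L,goto C. Now: state=C, head=0, tape[-2..4]=0000010 (head:   ^)
Step 10: in state C at pos 0, read 0 -> (C,0)->write 1,move R,goto H. Now: state=H, head=1, tape[-2..4]=0010010 (head:    ^)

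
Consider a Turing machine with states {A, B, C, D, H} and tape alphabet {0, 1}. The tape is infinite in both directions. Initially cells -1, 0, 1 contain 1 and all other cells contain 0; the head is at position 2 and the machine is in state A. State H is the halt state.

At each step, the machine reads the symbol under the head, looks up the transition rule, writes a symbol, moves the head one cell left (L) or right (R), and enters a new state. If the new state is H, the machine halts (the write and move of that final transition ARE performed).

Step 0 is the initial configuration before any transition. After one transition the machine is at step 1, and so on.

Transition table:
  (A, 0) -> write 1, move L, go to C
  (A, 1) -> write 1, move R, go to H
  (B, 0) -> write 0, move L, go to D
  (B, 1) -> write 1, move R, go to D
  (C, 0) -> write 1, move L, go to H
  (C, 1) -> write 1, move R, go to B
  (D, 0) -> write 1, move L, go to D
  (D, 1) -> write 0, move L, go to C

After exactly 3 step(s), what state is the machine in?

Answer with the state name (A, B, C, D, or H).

Step 1: in state A at pos 2, read 0 -> (A,0)->write 1,move L,goto C. Now: state=C, head=1, tape[-2..3]=011110 (head:    ^)
Step 2: in state C at pos 1, read 1 -> (C,1)->write 1,move R,goto B. Now: state=B, head=2, tape[-2..3]=011110 (head:     ^)
Step 3: in state B at pos 2, read 1 -> (B,1)->write 1,move R,goto D. Now: state=D, head=3, tape[-2..4]=0111100 (head:      ^)

Answer: D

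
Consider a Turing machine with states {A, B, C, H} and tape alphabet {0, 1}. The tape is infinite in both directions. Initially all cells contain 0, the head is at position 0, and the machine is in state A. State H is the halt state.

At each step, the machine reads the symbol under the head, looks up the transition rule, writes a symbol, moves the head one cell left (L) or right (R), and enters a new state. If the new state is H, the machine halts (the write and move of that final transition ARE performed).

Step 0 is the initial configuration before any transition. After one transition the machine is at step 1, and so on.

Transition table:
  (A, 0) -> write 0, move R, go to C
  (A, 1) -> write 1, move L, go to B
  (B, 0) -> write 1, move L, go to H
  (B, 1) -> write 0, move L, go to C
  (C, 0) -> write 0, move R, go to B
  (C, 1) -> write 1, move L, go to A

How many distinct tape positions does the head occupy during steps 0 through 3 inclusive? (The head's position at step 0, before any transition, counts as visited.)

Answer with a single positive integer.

Step 1: in state A at pos 0, read 0 -> (A,0)->write 0,move R,goto C. Now: state=C, head=1, tape[-1..2]=0000 (head:   ^)
Step 2: in state C at pos 1, read 0 -> (C,0)->write 0,move R,goto B. Now: state=B, head=2, tape[-1..3]=00000 (head:    ^)
Step 3: in state B at pos 2, read 0 -> (B,0)->write 1,move L,goto H. Now: state=H, head=1, tape[-1..3]=00010 (head:   ^)
Head positions at steps 0..3: starting at 0, distinct positions visited = {0, 1, 2} -> 3 position(s)

Answer: 3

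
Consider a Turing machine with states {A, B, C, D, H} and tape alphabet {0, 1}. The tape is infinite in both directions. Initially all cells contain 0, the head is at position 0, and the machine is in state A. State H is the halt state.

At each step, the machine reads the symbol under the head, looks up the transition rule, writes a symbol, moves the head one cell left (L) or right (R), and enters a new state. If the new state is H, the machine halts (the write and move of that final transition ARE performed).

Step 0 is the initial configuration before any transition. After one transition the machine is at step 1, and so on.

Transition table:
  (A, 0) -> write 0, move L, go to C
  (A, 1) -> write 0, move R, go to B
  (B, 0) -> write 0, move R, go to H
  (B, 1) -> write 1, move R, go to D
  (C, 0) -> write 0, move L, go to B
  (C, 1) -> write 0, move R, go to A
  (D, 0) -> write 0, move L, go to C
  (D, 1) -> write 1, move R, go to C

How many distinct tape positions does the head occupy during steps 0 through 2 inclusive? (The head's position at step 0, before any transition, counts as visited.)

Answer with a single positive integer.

Answer: 3

Derivation:
Step 1: in state A at pos 0, read 0 -> (A,0)->write 0,move L,goto C. Now: state=C, head=-1, tape[-2..1]=0000 (head:  ^)
Step 2: in state C at pos -1, read 0 -> (C,0)->write 0,move L,goto B. Now: state=B, head=-2, tape[-3..1]=00000 (head:  ^)
Head positions at steps 0..2: starting at 0, distinct positions visited = {-2, -1, 0} -> 3 position(s)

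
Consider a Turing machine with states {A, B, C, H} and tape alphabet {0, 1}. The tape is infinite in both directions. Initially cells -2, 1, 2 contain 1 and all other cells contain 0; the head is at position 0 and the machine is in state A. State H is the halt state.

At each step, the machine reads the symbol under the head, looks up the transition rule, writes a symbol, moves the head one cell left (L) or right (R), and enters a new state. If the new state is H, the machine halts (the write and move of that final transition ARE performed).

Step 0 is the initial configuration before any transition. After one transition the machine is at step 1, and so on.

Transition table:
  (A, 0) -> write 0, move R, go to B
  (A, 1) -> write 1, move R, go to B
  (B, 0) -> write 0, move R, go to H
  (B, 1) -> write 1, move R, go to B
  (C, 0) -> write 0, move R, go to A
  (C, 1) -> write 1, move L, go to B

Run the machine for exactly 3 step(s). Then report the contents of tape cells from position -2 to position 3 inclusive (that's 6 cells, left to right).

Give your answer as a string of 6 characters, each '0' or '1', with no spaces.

Answer: 100110

Derivation:
Step 1: in state A at pos 0, read 0 -> (A,0)->write 0,move R,goto B. Now: state=B, head=1, tape[-3..3]=0100110 (head:     ^)
Step 2: in state B at pos 1, read 1 -> (B,1)->write 1,move R,goto B. Now: state=B, head=2, tape[-3..3]=0100110 (head:      ^)
Step 3: in state B at pos 2, read 1 -> (B,1)->write 1,move R,goto B. Now: state=B, head=3, tape[-3..4]=01001100 (head:       ^)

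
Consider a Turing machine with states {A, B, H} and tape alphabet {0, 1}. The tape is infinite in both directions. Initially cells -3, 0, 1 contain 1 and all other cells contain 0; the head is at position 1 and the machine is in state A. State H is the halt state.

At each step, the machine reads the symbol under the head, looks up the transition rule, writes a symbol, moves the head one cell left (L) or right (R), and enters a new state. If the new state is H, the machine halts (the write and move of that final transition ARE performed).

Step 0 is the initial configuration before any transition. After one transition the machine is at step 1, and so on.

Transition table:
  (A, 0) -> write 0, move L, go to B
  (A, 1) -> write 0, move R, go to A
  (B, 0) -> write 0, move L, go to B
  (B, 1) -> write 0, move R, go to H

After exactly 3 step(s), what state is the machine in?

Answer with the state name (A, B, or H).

Answer: B

Derivation:
Step 1: in state A at pos 1, read 1 -> (A,1)->write 0,move R,goto A. Now: state=A, head=2, tape[-4..3]=01001000 (head:       ^)
Step 2: in state A at pos 2, read 0 -> (A,0)->write 0,move L,goto B. Now: state=B, head=1, tape[-4..3]=01001000 (head:      ^)
Step 3: in state B at pos 1, read 0 -> (B,0)->write 0,move L,goto B. Now: state=B, head=0, tape[-4..3]=01001000 (head:     ^)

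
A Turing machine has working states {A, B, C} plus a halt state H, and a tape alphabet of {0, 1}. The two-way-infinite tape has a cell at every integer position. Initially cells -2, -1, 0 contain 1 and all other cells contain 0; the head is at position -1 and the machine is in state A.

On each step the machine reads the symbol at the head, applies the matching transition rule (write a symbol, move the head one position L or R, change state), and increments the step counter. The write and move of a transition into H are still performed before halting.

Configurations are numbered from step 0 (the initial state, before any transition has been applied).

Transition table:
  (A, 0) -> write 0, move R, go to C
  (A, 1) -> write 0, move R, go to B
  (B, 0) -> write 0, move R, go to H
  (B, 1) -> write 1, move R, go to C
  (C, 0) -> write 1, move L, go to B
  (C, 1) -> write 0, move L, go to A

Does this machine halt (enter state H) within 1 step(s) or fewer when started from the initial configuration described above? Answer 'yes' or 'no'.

Step 1: in state A at pos -1, read 1 -> (A,1)->write 0,move R,goto B. Now: state=B, head=0, tape[-3..1]=01010 (head:    ^)
After 1 step(s): state = B (not H) -> not halted within 1 -> no

Answer: no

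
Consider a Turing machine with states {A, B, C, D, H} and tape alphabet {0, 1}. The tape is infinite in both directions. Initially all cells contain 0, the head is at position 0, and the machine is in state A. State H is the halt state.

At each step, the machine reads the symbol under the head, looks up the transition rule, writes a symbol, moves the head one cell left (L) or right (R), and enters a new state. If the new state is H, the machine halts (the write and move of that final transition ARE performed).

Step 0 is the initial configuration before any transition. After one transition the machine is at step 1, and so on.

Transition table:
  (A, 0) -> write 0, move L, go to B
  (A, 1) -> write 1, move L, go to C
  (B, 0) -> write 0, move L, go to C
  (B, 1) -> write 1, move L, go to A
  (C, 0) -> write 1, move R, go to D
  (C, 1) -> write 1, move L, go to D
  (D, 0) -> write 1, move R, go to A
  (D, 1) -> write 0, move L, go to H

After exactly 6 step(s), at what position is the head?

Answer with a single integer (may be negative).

Step 1: in state A at pos 0, read 0 -> (A,0)->write 0,move L,goto B. Now: state=B, head=-1, tape[-2..1]=0000 (head:  ^)
Step 2: in state B at pos -1, read 0 -> (B,0)->write 0,move L,goto C. Now: state=C, head=-2, tape[-3..1]=00000 (head:  ^)
Step 3: in state C at pos -2, read 0 -> (C,0)->write 1,move R,goto D. Now: state=D, head=-1, tape[-3..1]=01000 (head:   ^)
Step 4: in state D at pos -1, read 0 -> (D,0)->write 1,move R,goto A. Now: state=A, head=0, tape[-3..1]=01100 (head:    ^)
Step 5: in state A at pos 0, read 0 -> (A,0)->write 0,move L,goto B. Now: state=B, head=-1, tape[-3..1]=01100 (head:   ^)
Step 6: in state B at pos -1, read 1 -> (B,1)->write 1,move L,goto A. Now: state=A, head=-2, tape[-3..1]=01100 (head:  ^)

Answer: -2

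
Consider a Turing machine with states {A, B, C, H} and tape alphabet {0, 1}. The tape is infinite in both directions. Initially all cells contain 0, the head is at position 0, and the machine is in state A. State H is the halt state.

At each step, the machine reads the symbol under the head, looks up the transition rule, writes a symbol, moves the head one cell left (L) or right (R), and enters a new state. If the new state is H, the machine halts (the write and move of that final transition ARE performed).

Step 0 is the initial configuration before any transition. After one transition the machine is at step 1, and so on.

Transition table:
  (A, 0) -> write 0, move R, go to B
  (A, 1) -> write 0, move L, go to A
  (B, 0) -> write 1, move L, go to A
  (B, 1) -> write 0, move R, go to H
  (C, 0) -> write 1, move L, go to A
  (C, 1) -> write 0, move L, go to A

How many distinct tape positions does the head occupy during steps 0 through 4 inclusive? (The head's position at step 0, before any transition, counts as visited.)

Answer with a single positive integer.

Answer: 3

Derivation:
Step 1: in state A at pos 0, read 0 -> (A,0)->write 0,move R,goto B. Now: state=B, head=1, tape[-1..2]=0000 (head:   ^)
Step 2: in state B at pos 1, read 0 -> (B,0)->write 1,move L,goto A. Now: state=A, head=0, tape[-1..2]=0010 (head:  ^)
Step 3: in state A at pos 0, read 0 -> (A,0)->write 0,move R,goto B. Now: state=B, head=1, tape[-1..2]=0010 (head:   ^)
Step 4: in state B at pos 1, read 1 -> (B,1)->write 0,move R,goto H. Now: state=H, head=2, tape[-1..3]=00000 (head:    ^)
Head positions at steps 0..4: starting at 0, distinct positions visited = {0, 1, 2} -> 3 position(s)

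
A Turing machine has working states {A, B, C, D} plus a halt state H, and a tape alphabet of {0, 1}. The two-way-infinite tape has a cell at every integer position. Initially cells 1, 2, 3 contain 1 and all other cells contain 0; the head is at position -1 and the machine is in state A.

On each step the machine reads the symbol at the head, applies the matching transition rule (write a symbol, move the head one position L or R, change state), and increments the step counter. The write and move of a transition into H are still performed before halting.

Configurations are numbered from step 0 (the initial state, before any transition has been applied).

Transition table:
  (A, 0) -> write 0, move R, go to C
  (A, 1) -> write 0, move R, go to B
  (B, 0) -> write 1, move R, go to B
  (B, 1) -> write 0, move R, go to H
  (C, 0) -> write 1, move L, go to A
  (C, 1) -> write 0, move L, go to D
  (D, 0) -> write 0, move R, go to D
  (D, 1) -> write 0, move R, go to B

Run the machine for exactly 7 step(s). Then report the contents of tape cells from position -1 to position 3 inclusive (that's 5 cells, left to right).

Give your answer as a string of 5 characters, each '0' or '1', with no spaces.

Step 1: in state A at pos -1, read 0 -> (A,0)->write 0,move R,goto C. Now: state=C, head=0, tape[-2..4]=0001110 (head:   ^)
Step 2: in state C at pos 0, read 0 -> (C,0)->write 1,move L,goto A. Now: state=A, head=-1, tape[-2..4]=0011110 (head:  ^)
Step 3: in state A at pos -1, read 0 -> (A,0)->write 0,move R,goto C. Now: state=C, head=0, tape[-2..4]=0011110 (head:   ^)
Step 4: in state C at pos 0, read 1 -> (C,1)->write 0,move L,goto D. Now: state=D, head=-1, tape[-2..4]=0001110 (head:  ^)
Step 5: in state D at pos -1, read 0 -> (D,0)->write 0,move R,goto D. Now: state=D, head=0, tape[-2..4]=0001110 (head:   ^)
Step 6: in state D at pos 0, read 0 -> (D,0)->write 0,move R,goto D. Now: state=D, head=1, tape[-2..4]=0001110 (head:    ^)
Step 7: in state D at pos 1, read 1 -> (D,1)->write 0,move R,goto B. Now: state=B, head=2, tape[-2..4]=0000110 (head:     ^)

Answer: 00011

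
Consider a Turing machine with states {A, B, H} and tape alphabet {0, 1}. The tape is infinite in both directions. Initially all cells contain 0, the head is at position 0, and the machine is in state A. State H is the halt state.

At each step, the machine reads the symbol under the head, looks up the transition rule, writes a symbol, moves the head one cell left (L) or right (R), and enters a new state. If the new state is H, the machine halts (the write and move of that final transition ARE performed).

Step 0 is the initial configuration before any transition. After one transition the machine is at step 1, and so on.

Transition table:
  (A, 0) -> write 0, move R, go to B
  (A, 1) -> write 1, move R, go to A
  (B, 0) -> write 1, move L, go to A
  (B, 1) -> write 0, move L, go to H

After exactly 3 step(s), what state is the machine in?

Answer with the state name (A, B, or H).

Step 1: in state A at pos 0, read 0 -> (A,0)->write 0,move R,goto B. Now: state=B, head=1, tape[-1..2]=0000 (head:   ^)
Step 2: in state B at pos 1, read 0 -> (B,0)->write 1,move L,goto A. Now: state=A, head=0, tape[-1..2]=0010 (head:  ^)
Step 3: in state A at pos 0, read 0 -> (A,0)->write 0,move R,goto B. Now: state=B, head=1, tape[-1..2]=0010 (head:   ^)

Answer: B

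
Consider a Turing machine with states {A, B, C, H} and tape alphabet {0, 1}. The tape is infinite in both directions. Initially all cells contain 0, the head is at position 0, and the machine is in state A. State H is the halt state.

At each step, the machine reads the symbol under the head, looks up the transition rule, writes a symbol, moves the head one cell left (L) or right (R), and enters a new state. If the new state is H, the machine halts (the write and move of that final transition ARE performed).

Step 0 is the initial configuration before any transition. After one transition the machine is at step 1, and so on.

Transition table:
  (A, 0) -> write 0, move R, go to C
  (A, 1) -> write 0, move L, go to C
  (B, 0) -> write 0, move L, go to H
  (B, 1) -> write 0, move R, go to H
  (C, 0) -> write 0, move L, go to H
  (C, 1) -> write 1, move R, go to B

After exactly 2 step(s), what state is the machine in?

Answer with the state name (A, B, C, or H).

Step 1: in state A at pos 0, read 0 -> (A,0)->write 0,move R,goto C. Now: state=C, head=1, tape[-1..2]=0000 (head:   ^)
Step 2: in state C at pos 1, read 0 -> (C,0)->write 0,move L,goto H. Now: state=H, head=0, tape[-1..2]=0000 (head:  ^)

Answer: H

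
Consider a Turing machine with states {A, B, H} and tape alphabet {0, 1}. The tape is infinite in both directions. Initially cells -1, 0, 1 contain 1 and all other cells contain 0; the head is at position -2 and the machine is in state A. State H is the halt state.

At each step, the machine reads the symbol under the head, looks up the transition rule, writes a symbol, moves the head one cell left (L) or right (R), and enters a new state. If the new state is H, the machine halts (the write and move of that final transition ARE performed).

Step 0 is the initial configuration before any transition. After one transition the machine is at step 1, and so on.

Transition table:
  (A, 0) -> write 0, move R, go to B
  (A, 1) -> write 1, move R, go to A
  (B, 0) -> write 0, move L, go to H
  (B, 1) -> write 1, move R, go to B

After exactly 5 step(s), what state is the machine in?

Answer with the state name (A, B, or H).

Step 1: in state A at pos -2, read 0 -> (A,0)->write 0,move R,goto B. Now: state=B, head=-1, tape[-3..2]=001110 (head:   ^)
Step 2: in state B at pos -1, read 1 -> (B,1)->write 1,move R,goto B. Now: state=B, head=0, tape[-3..2]=001110 (head:    ^)
Step 3: in state B at pos 0, read 1 -> (B,1)->write 1,move R,goto B. Now: state=B, head=1, tape[-3..2]=001110 (head:     ^)
Step 4: in state B at pos 1, read 1 -> (B,1)->write 1,move R,goto B. Now: state=B, head=2, tape[-3..3]=0011100 (head:      ^)
Step 5: in state B at pos 2, read 0 -> (B,0)->write 0,move L,goto H. Now: state=H, head=1, tape[-3..3]=0011100 (head:     ^)

Answer: H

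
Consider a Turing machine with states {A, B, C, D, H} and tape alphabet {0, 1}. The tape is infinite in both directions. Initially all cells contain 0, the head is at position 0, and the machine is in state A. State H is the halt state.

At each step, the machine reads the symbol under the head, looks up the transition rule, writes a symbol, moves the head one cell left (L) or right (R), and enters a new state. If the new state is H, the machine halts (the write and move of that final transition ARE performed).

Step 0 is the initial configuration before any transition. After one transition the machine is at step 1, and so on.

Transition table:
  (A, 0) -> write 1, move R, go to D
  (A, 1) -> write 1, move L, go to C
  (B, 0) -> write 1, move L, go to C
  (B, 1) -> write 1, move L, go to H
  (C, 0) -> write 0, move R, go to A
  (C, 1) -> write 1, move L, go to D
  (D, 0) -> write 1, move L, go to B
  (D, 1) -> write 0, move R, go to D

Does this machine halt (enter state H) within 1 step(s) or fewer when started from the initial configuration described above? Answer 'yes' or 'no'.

Step 1: in state A at pos 0, read 0 -> (A,0)->write 1,move R,goto D. Now: state=D, head=1, tape[-1..2]=0100 (head:   ^)
After 1 step(s): state = D (not H) -> not halted within 1 -> no

Answer: no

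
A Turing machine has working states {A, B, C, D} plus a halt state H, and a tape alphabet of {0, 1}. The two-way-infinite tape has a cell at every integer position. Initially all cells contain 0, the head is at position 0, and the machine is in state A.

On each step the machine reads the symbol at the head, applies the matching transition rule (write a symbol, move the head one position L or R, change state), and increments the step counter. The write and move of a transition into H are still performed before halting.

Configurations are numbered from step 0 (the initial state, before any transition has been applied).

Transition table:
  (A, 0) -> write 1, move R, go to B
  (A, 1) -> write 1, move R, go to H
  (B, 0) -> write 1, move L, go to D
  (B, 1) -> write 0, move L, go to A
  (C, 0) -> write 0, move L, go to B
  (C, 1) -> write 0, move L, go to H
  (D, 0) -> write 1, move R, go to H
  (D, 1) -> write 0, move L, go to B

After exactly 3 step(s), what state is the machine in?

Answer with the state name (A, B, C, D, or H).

Answer: B

Derivation:
Step 1: in state A at pos 0, read 0 -> (A,0)->write 1,move R,goto B. Now: state=B, head=1, tape[-1..2]=0100 (head:   ^)
Step 2: in state B at pos 1, read 0 -> (B,0)->write 1,move L,goto D. Now: state=D, head=0, tape[-1..2]=0110 (head:  ^)
Step 3: in state D at pos 0, read 1 -> (D,1)->write 0,move L,goto B. Now: state=B, head=-1, tape[-2..2]=00010 (head:  ^)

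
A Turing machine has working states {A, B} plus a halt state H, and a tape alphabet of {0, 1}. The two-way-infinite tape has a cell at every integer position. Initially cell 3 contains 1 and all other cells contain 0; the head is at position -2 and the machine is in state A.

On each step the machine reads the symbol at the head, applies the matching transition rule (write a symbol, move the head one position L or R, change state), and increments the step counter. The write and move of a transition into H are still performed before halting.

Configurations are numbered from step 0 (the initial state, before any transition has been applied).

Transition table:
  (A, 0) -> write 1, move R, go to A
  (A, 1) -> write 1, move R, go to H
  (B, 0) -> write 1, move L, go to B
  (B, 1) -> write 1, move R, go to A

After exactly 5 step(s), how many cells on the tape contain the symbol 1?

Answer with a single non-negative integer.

Answer: 6

Derivation:
Step 1: in state A at pos -2, read 0 -> (A,0)->write 1,move R,goto A. Now: state=A, head=-1, tape[-3..4]=01000010 (head:   ^)
Step 2: in state A at pos -1, read 0 -> (A,0)->write 1,move R,goto A. Now: state=A, head=0, tape[-3..4]=01100010 (head:    ^)
Step 3: in state A at pos 0, read 0 -> (A,0)->write 1,move R,goto A. Now: state=A, head=1, tape[-3..4]=01110010 (head:     ^)
Step 4: in state A at pos 1, read 0 -> (A,0)->write 1,move R,goto A. Now: state=A, head=2, tape[-3..4]=01111010 (head:      ^)
Step 5: in state A at pos 2, read 0 -> (A,0)->write 1,move R,goto A. Now: state=A, head=3, tape[-3..4]=01111110 (head:       ^)
Cells containing 1 after step 5: {-2, -1, 0, 1, 2, 3} -> 6 cell(s)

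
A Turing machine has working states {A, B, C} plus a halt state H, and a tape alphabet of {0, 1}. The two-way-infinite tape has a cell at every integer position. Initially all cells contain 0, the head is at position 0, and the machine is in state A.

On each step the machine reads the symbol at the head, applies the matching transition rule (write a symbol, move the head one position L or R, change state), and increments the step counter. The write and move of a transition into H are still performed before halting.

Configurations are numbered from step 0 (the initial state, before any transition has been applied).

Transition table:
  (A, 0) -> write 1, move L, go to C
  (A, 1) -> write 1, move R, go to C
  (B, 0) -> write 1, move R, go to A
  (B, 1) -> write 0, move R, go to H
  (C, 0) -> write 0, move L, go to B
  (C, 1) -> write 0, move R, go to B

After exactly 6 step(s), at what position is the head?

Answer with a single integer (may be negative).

Answer: 0

Derivation:
Step 1: in state A at pos 0, read 0 -> (A,0)->write 1,move L,goto C. Now: state=C, head=-1, tape[-2..1]=0010 (head:  ^)
Step 2: in state C at pos -1, read 0 -> (C,0)->write 0,move L,goto B. Now: state=B, head=-2, tape[-3..1]=00010 (head:  ^)
Step 3: in state B at pos -2, read 0 -> (B,0)->write 1,move R,goto A. Now: state=A, head=-1, tape[-3..1]=01010 (head:   ^)
Step 4: in state A at pos -1, read 0 -> (A,0)->write 1,move L,goto C. Now: state=C, head=-2, tape[-3..1]=01110 (head:  ^)
Step 5: in state C at pos -2, read 1 -> (C,1)->write 0,move R,goto B. Now: state=B, head=-1, tape[-3..1]=00110 (head:   ^)
Step 6: in state B at pos -1, read 1 -> (B,1)->write 0,move R,goto H. Now: state=H, head=0, tape[-3..1]=00010 (head:    ^)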